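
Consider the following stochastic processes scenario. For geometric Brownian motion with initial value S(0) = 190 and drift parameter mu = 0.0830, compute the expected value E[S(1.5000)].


E[S(t)] = S(0) * exp(mu * t)
= 190 * exp(0.0830 * 1.5000)
= 190 * 1.1326
= 215.1906

215.1906


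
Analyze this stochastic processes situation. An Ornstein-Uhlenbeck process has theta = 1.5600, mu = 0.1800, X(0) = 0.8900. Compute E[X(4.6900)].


E[X(t)] = mu + (X(0) - mu)*exp(-theta*t)
= 0.1800 + (0.8900 - 0.1800)*exp(-1.5600*4.6900)
= 0.1800 + 0.7100 * 6.6455e-04
= 0.1805

0.1805


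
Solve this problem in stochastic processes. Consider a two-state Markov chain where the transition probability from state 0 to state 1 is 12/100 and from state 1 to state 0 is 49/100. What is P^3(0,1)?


Computing P^3 by matrix multiplication.
P = [[0.8800, 0.1200], [0.4900, 0.5100]]
After raising P to the power 3:
P^3(0,1) = 0.1851

0.1851


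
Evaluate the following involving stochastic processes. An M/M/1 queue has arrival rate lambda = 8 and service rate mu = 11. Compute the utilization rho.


rho = lambda/mu
= 8/11
= 0.7273

0.7273


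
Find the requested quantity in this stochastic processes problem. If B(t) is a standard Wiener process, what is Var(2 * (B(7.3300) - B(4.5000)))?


Var(alpha*(B(t)-B(s))) = alpha^2 * (t-s)
= 2^2 * (7.3300 - 4.5000)
= 4 * 2.8300
= 11.3200

11.3200


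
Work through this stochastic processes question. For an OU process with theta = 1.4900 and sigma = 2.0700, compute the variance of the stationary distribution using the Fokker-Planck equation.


Stationary variance = sigma^2 / (2*theta)
= 2.0700^2 / (2*1.4900)
= 4.2849 / 2.9800
= 1.4379

1.4379


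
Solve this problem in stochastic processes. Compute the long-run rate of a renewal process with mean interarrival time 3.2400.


Long-run renewal rate = 1/E(X)
= 1/3.2400
= 0.3086

0.3086


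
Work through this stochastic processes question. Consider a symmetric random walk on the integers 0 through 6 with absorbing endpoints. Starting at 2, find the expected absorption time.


For symmetric RW on 0,...,N with absorbing barriers, E(i) = i*(N-i)
E(2) = 2 * 4 = 8

8


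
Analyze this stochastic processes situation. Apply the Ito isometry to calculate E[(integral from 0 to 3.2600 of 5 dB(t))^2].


By Ito isometry: E[(int f dB)^2] = int f^2 dt
= 5^2 * 3.2600
= 25 * 3.2600 = 81.5000

81.5000


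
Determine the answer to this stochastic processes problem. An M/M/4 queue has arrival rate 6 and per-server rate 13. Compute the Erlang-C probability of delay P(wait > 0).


a = lambda/mu = 0.4615
rho = a/c = 0.1154
Erlang-C formula applied:
C(c,a) = 0.0013

0.0013


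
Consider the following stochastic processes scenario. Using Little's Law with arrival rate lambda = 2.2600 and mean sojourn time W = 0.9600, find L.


Little's Law: L = lambda * W
= 2.2600 * 0.9600
= 2.1696

2.1696


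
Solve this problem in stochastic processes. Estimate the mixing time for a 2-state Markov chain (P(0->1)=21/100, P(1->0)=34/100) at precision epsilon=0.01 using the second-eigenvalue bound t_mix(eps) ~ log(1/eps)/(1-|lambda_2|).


lambda_2 = |1 - p01 - p10| = |1 - 0.2100 - 0.3400| = 0.4500
t_mix ~ log(1/eps)/(1 - |lambda_2|)
= log(100)/(1 - 0.4500) = 4.6052/0.5500
= 8.3730

8.3730


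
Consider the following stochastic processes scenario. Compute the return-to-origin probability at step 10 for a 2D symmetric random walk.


P = C(10,5)^2 / 4^10
= 252^2 / 1048576
= 63504 / 1048576
= 0.0606

0.0606


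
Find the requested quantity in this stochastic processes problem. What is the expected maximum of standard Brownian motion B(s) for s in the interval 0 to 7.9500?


E(max B(s)) = sqrt(2t/pi)
= sqrt(2*7.9500/pi)
= sqrt(5.0611)
= 2.2497

2.2497


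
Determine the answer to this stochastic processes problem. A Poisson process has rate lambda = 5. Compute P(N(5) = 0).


P(N(t)=k) = (lambda*t)^k * exp(-lambda*t) / k!
lambda*t = 25
= 25^0 * exp(-25) / 0!
= 1 * 1.3888e-11 / 1
= 1.3888e-11

1.3888e-11


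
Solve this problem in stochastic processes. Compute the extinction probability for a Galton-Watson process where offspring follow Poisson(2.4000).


Since mu = 2.4000 > 1, extinction prob q < 1.
Solve s = exp(mu*(s-1)) iteratively.
q = 0.1214

0.1214


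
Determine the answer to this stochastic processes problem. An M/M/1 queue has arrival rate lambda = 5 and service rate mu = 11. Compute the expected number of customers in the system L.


rho = 5/11 = 0.4545
L = rho/(1-rho)
= 0.4545/0.5455
= 0.8333

0.8333


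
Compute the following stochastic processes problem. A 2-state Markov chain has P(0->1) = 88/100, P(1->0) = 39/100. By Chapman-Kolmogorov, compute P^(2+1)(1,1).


P^3 = P^2 * P^1
Computing via matrix multiplication of the transition matrix.
Entry (1,1) of P^3 = 0.6869

0.6869


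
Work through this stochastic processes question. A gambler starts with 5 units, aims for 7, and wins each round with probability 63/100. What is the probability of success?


Gambler's ruin formula:
r = q/p = 0.3700/0.6300 = 0.5873
P(win) = (1 - r^i)/(1 - r^N)
= (1 - 0.5873^5)/(1 - 0.5873^7)
= 0.9531

0.9531


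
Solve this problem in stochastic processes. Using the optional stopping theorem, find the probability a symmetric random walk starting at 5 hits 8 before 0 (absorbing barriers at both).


By optional stopping theorem: E(M at tau) = M(0) = 5
P(hit 8)*8 + P(hit 0)*0 = 5
P(hit 8) = (5 - 0)/(8 - 0) = 5/8 = 0.6250

0.6250


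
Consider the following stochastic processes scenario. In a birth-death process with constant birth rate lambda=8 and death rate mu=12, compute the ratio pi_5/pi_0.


For birth-death process, pi_n/pi_0 = (lambda/mu)^n
= (8/12)^5
= 0.1317

0.1317


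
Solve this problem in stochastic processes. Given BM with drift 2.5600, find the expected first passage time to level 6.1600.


Expected first passage time = a/mu
= 6.1600/2.5600
= 2.4062

2.4062


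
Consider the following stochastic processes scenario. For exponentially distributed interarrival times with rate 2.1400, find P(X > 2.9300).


P(X > t) = exp(-lambda * t)
= exp(-2.1400 * 2.9300)
= exp(-6.2702) = 0.0019

0.0019


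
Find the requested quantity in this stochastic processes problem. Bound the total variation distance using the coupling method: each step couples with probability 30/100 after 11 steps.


TV distance bound <= (1-delta)^n
= (1 - 0.3000)^11
= 0.7000^11
= 0.0198

0.0198


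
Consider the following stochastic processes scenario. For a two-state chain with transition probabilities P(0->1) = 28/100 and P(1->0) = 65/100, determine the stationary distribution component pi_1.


Stationary distribution: pi_0 = p10/(p01+p10), pi_1 = p01/(p01+p10)
p01 = 0.2800, p10 = 0.6500
pi_1 = 0.3011

0.3011


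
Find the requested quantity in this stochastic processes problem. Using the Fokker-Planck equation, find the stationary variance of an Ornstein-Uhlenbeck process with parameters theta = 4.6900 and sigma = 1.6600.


Stationary variance = sigma^2 / (2*theta)
= 1.6600^2 / (2*4.6900)
= 2.7556 / 9.3800
= 0.2938

0.2938


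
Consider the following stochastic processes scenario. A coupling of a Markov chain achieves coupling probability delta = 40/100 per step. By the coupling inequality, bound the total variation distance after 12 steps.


TV distance bound <= (1-delta)^n
= (1 - 0.4000)^12
= 0.6000^12
= 0.0022

0.0022


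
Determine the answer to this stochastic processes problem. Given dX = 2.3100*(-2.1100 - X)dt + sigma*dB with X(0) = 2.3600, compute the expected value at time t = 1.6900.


E[X(t)] = mu + (X(0) - mu)*exp(-theta*t)
= -2.1100 + (2.3600 - -2.1100)*exp(-2.3100*1.6900)
= -2.1100 + 4.4700 * 0.0202
= -2.0199

-2.0199


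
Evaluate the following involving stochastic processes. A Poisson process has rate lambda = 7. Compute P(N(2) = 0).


P(N(t)=k) = (lambda*t)^k * exp(-lambda*t) / k!
lambda*t = 14
= 14^0 * exp(-14) / 0!
= 1 * 8.3153e-07 / 1
= 8.3153e-07

8.3153e-07


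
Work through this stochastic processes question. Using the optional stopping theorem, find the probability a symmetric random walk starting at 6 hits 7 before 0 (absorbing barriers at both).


By optional stopping theorem: E(M at tau) = M(0) = 6
P(hit 7)*7 + P(hit 0)*0 = 6
P(hit 7) = (6 - 0)/(7 - 0) = 6/7 = 0.8571

0.8571


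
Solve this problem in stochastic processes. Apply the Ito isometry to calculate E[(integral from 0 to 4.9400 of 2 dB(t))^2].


By Ito isometry: E[(int f dB)^2] = int f^2 dt
= 2^2 * 4.9400
= 4 * 4.9400 = 19.7600

19.7600


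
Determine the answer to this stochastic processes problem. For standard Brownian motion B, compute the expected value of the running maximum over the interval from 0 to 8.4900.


E(max B(s)) = sqrt(2t/pi)
= sqrt(2*8.4900/pi)
= sqrt(5.4049)
= 2.3248

2.3248


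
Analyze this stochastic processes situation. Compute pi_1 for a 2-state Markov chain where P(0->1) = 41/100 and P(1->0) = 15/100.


Stationary distribution: pi_0 = p10/(p01+p10), pi_1 = p01/(p01+p10)
p01 = 0.4100, p10 = 0.1500
pi_1 = 0.7321

0.7321


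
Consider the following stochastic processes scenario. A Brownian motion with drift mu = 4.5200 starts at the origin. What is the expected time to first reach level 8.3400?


Expected first passage time = a/mu
= 8.3400/4.5200
= 1.8451

1.8451


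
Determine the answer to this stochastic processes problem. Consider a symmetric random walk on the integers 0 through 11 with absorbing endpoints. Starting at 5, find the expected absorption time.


For symmetric RW on 0,...,N with absorbing barriers, E(i) = i*(N-i)
E(5) = 5 * 6 = 30

30


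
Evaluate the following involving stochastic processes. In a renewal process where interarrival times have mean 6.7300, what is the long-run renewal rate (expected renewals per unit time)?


Long-run renewal rate = 1/E(X)
= 1/6.7300
= 0.1486

0.1486


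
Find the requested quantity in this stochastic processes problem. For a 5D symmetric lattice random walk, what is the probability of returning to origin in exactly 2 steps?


P(return in 2 steps) = P(reverse first step) = 1/(2d)
= 1/10
= 0.1000

0.1000


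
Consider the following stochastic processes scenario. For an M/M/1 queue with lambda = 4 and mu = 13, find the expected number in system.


rho = 4/13 = 0.3077
L = rho/(1-rho)
= 0.3077/0.6923
= 0.4444

0.4444


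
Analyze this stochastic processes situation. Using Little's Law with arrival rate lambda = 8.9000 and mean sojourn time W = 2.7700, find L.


Little's Law: L = lambda * W
= 8.9000 * 2.7700
= 24.6530

24.6530


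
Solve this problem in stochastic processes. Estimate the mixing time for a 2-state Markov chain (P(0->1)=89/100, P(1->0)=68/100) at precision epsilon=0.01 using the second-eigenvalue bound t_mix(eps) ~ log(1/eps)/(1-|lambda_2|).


lambda_2 = |1 - p01 - p10| = |1 - 0.8900 - 0.6800| = 0.5700
t_mix ~ log(1/eps)/(1 - |lambda_2|)
= log(100)/(1 - 0.5700) = 4.6052/0.4300
= 10.7097

10.7097


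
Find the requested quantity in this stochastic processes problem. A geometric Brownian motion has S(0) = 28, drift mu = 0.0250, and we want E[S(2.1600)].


E[S(t)] = S(0) * exp(mu * t)
= 28 * exp(0.0250 * 2.1600)
= 28 * 1.0555
= 29.5536

29.5536


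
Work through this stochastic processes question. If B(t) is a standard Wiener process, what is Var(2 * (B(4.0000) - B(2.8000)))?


Var(alpha*(B(t)-B(s))) = alpha^2 * (t-s)
= 2^2 * (4.0000 - 2.8000)
= 4 * 1.2000
= 4.8000

4.8000


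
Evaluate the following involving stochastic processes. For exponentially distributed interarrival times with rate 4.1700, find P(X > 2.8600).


P(X > t) = exp(-lambda * t)
= exp(-4.1700 * 2.8600)
= exp(-11.9262) = 6.6148e-06

6.6148e-06


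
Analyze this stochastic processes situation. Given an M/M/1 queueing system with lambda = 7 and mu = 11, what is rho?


rho = lambda/mu
= 7/11
= 0.6364

0.6364


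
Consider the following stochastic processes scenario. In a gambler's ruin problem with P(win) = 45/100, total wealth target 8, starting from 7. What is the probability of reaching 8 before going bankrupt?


Gambler's ruin formula:
r = q/p = 0.5500/0.4500 = 1.2222
P(win) = (1 - r^i)/(1 - r^N)
= (1 - 1.2222^7)/(1 - 1.2222^8)
= 0.7725

0.7725


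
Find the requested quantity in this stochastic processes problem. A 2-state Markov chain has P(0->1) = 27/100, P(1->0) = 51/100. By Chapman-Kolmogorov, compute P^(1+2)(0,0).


P^3 = P^1 * P^2
Computing via matrix multiplication of the transition matrix.
Entry (0,0) of P^3 = 0.6575

0.6575


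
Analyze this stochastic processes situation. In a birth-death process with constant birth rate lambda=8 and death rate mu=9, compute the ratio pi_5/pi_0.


For birth-death process, pi_n/pi_0 = (lambda/mu)^n
= (8/9)^5
= 0.5549

0.5549


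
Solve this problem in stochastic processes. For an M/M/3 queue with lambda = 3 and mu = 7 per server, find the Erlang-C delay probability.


a = lambda/mu = 0.4286
rho = a/c = 0.1429
Erlang-C formula applied:
C(c,a) = 0.0100

0.0100


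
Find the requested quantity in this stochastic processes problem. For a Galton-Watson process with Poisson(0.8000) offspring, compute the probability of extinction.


Since mu = 0.8000 <= 1, extinction probability = 1.

1.0000


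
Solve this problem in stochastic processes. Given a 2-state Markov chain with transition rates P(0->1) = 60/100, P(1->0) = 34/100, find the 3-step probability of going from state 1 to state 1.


Computing P^3 by matrix multiplication.
P = [[0.4000, 0.6000], [0.3400, 0.6600]]
After raising P to the power 3:
P^3(1,1) = 0.6384

0.6384


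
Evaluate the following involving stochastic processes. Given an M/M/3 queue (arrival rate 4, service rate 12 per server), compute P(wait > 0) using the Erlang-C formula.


a = lambda/mu = 0.3333
rho = a/c = 0.1111
Erlang-C formula applied:
C(c,a) = 0.0050

0.0050


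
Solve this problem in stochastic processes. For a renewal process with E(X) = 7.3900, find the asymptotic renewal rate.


Long-run renewal rate = 1/E(X)
= 1/7.3900
= 0.1353

0.1353


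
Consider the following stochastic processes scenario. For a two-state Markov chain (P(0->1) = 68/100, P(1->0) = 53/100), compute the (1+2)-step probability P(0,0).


P^3 = P^1 * P^2
Computing via matrix multiplication of the transition matrix.
Entry (0,0) of P^3 = 0.4328

0.4328


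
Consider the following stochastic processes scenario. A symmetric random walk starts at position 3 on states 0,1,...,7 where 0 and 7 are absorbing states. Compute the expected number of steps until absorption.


For symmetric RW on 0,...,N with absorbing barriers, E(i) = i*(N-i)
E(3) = 3 * 4 = 12

12


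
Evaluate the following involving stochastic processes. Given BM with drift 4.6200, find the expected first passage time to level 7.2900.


Expected first passage time = a/mu
= 7.2900/4.6200
= 1.5779

1.5779


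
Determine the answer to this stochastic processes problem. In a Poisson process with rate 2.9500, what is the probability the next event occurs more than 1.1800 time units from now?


P(X > t) = exp(-lambda * t)
= exp(-2.9500 * 1.1800)
= exp(-3.4810) = 0.0308

0.0308


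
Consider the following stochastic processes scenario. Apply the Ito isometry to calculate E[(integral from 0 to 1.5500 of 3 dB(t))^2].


By Ito isometry: E[(int f dB)^2] = int f^2 dt
= 3^2 * 1.5500
= 9 * 1.5500 = 13.9500

13.9500


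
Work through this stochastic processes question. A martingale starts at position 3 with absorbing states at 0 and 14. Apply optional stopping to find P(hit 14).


By optional stopping theorem: E(M at tau) = M(0) = 3
P(hit 14)*14 + P(hit 0)*0 = 3
P(hit 14) = (3 - 0)/(14 - 0) = 3/14 = 0.2143

0.2143


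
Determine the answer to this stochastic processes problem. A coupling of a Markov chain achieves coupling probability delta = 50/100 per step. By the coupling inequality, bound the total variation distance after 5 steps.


TV distance bound <= (1-delta)^n
= (1 - 0.5000)^5
= 0.5000^5
= 0.0312

0.0312


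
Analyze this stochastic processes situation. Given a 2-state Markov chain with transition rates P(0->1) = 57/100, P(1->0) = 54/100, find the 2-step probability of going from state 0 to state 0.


Computing P^2 by matrix multiplication.
P = [[0.4300, 0.5700], [0.5400, 0.4600]]
After raising P to the power 2:
P^2(0,0) = 0.4927

0.4927


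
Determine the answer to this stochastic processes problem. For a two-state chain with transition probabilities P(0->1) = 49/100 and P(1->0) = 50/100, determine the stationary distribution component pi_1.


Stationary distribution: pi_0 = p10/(p01+p10), pi_1 = p01/(p01+p10)
p01 = 0.4900, p10 = 0.5000
pi_1 = 0.4949

0.4949


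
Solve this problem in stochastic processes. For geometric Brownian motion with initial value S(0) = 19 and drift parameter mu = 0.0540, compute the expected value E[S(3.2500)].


E[S(t)] = S(0) * exp(mu * t)
= 19 * exp(0.0540 * 3.2500)
= 19 * 1.1918
= 22.6450

22.6450


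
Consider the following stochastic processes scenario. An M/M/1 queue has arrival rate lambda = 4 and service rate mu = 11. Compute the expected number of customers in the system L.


rho = 4/11 = 0.3636
L = rho/(1-rho)
= 0.3636/0.6364
= 0.5714

0.5714


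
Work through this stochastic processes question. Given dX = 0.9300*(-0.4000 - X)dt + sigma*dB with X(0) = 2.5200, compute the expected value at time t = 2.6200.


E[X(t)] = mu + (X(0) - mu)*exp(-theta*t)
= -0.4000 + (2.5200 - -0.4000)*exp(-0.9300*2.6200)
= -0.4000 + 2.9200 * 0.0875
= -0.1446

-0.1446


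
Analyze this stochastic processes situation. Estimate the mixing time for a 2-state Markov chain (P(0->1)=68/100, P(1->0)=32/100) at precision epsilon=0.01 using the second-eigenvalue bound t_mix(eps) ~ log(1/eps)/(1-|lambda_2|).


lambda_2 = |1 - p01 - p10| = |1 - 0.6800 - 0.3200| = 5.5511e-17
t_mix ~ log(1/eps)/(1 - |lambda_2|)
= log(100)/(1 - 5.5511e-17) = 4.6052/1.0000
= 4.6052

4.6052


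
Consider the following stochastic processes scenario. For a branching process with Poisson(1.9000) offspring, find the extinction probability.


Since mu = 1.9000 > 1, extinction prob q < 1.
Solve s = exp(mu*(s-1)) iteratively.
q = 0.2328

0.2328


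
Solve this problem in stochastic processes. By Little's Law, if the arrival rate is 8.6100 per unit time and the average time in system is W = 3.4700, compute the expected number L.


Little's Law: L = lambda * W
= 8.6100 * 3.4700
= 29.8767

29.8767


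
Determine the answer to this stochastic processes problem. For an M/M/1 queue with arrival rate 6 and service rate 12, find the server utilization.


rho = lambda/mu
= 6/12
= 0.5000

0.5000


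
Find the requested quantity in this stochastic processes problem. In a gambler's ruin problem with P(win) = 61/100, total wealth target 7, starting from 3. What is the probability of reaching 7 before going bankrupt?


Gambler's ruin formula:
r = q/p = 0.3900/0.6100 = 0.6393
P(win) = (1 - r^i)/(1 - r^N)
= (1 - 0.6393^3)/(1 - 0.6393^7)
= 0.7724

0.7724


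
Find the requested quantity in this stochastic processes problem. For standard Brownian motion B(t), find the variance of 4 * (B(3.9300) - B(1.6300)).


Var(alpha*(B(t)-B(s))) = alpha^2 * (t-s)
= 4^2 * (3.9300 - 1.6300)
= 16 * 2.3000
= 36.8000

36.8000


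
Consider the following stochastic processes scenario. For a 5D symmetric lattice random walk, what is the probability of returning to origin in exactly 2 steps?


P(return in 2 steps) = P(reverse first step) = 1/(2d)
= 1/10
= 0.1000

0.1000


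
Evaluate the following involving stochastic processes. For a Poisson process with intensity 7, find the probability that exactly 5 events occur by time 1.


P(N(t)=k) = (lambda*t)^k * exp(-lambda*t) / k!
lambda*t = 7
= 7^5 * exp(-7) / 5!
= 16807 * 9.1188e-04 / 120
= 0.1277

0.1277


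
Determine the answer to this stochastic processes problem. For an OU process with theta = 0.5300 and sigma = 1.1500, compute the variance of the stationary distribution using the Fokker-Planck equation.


Stationary variance = sigma^2 / (2*theta)
= 1.1500^2 / (2*0.5300)
= 1.3225 / 1.0600
= 1.2476

1.2476


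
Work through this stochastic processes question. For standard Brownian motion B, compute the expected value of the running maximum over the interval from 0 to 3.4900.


E(max B(s)) = sqrt(2t/pi)
= sqrt(2*3.4900/pi)
= sqrt(2.2218)
= 1.4906

1.4906


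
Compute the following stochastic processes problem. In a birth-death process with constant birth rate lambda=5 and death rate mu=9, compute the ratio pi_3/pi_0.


For birth-death process, pi_n/pi_0 = (lambda/mu)^n
= (5/9)^3
= 0.1715

0.1715


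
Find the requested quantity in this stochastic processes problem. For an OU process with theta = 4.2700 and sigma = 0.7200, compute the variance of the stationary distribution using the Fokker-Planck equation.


Stationary variance = sigma^2 / (2*theta)
= 0.7200^2 / (2*4.2700)
= 0.5184 / 8.5400
= 0.0607

0.0607


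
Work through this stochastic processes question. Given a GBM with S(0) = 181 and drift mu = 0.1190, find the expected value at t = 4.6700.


E[S(t)] = S(0) * exp(mu * t)
= 181 * exp(0.1190 * 4.6700)
= 181 * 1.7432
= 315.5216

315.5216


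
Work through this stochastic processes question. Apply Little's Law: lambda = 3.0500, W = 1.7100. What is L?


Little's Law: L = lambda * W
= 3.0500 * 1.7100
= 5.2155

5.2155


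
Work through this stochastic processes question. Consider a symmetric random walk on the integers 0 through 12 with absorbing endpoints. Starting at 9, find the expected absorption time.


For symmetric RW on 0,...,N with absorbing barriers, E(i) = i*(N-i)
E(9) = 9 * 3 = 27

27


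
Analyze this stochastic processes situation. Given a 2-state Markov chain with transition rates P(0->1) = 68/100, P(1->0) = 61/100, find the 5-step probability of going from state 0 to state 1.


Computing P^5 by matrix multiplication.
P = [[0.3200, 0.6800], [0.6100, 0.3900]]
After raising P to the power 5:
P^5(0,1) = 0.5282

0.5282


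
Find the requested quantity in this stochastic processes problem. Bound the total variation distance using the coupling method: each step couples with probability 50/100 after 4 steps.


TV distance bound <= (1-delta)^n
= (1 - 0.5000)^4
= 0.5000^4
= 0.0625

0.0625


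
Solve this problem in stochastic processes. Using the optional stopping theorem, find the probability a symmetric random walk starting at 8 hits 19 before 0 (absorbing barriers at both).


By optional stopping theorem: E(M at tau) = M(0) = 8
P(hit 19)*19 + P(hit 0)*0 = 8
P(hit 19) = (8 - 0)/(19 - 0) = 8/19 = 0.4211

0.4211


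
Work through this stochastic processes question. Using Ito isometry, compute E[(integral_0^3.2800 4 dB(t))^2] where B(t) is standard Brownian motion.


By Ito isometry: E[(int f dB)^2] = int f^2 dt
= 4^2 * 3.2800
= 16 * 3.2800 = 52.4800

52.4800


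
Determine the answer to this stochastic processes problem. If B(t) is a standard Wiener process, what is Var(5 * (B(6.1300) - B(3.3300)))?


Var(alpha*(B(t)-B(s))) = alpha^2 * (t-s)
= 5^2 * (6.1300 - 3.3300)
= 25 * 2.8000
= 70.0000

70.0000


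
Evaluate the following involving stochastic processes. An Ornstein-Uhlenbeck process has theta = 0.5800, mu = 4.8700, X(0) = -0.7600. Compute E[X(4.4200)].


E[X(t)] = mu + (X(0) - mu)*exp(-theta*t)
= 4.8700 + (-0.7600 - 4.8700)*exp(-0.5800*4.4200)
= 4.8700 + -5.6300 * 0.0770
= 4.4363

4.4363


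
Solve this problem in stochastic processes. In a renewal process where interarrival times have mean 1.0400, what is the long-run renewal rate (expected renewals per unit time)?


Long-run renewal rate = 1/E(X)
= 1/1.0400
= 0.9615

0.9615


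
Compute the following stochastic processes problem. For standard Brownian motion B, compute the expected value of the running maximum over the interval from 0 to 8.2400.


E(max B(s)) = sqrt(2t/pi)
= sqrt(2*8.2400/pi)
= sqrt(5.2457)
= 2.2904

2.2904


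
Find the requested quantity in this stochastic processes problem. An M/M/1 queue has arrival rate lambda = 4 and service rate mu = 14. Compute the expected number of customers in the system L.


rho = 4/14 = 0.2857
L = rho/(1-rho)
= 0.2857/0.7143
= 0.4000

0.4000


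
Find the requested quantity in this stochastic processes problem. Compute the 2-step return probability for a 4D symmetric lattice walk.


P(return in 2 steps) = P(reverse first step) = 1/(2d)
= 1/8
= 0.1250

0.1250


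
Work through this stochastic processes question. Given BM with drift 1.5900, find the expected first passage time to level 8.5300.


Expected first passage time = a/mu
= 8.5300/1.5900
= 5.3648

5.3648


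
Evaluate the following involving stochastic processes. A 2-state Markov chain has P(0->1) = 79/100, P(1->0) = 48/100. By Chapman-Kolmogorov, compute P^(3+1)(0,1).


P^4 = P^3 * P^1
Computing via matrix multiplication of the transition matrix.
Entry (0,1) of P^4 = 0.6187

0.6187


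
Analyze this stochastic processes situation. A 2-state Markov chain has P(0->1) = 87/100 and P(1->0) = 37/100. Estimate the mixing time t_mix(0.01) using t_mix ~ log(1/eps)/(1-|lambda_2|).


lambda_2 = |1 - p01 - p10| = |1 - 0.8700 - 0.3700| = 0.2400
t_mix ~ log(1/eps)/(1 - |lambda_2|)
= log(100)/(1 - 0.2400) = 4.6052/0.7600
= 6.0594

6.0594


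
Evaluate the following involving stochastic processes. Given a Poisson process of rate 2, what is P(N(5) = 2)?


P(N(t)=k) = (lambda*t)^k * exp(-lambda*t) / k!
lambda*t = 10
= 10^2 * exp(-10) / 2!
= 100 * 4.5400e-05 / 2
= 0.0023

0.0023


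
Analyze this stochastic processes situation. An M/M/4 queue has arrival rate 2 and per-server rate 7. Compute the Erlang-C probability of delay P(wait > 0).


a = lambda/mu = 0.2857
rho = a/c = 0.0714
Erlang-C formula applied:
C(c,a) = 2.2471e-04

2.2471e-04


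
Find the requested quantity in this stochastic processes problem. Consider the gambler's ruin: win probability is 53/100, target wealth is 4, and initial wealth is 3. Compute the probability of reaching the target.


Gambler's ruin formula:
r = q/p = 0.4700/0.5300 = 0.8868
P(win) = (1 - r^i)/(1 - r^N)
= (1 - 0.8868^3)/(1 - 0.8868^4)
= 0.7931

0.7931


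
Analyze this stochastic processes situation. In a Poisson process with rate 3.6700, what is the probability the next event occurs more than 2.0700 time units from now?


P(X > t) = exp(-lambda * t)
= exp(-3.6700 * 2.0700)
= exp(-7.5969) = 5.0201e-04

5.0201e-04


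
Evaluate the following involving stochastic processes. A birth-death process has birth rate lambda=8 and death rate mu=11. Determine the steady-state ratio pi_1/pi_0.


For birth-death process, pi_n/pi_0 = (lambda/mu)^n
= (8/11)^1
= 0.7273

0.7273


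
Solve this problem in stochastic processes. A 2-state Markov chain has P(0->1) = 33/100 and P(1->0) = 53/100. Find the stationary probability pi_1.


Stationary distribution: pi_0 = p10/(p01+p10), pi_1 = p01/(p01+p10)
p01 = 0.3300, p10 = 0.5300
pi_1 = 0.3837

0.3837


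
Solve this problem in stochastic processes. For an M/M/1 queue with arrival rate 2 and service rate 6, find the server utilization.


rho = lambda/mu
= 2/6
= 0.3333

0.3333


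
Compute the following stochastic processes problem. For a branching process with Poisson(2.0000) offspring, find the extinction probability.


Since mu = 2.0000 > 1, extinction prob q < 1.
Solve s = exp(mu*(s-1)) iteratively.
q = 0.2032

0.2032


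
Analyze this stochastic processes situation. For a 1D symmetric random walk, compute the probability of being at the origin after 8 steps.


P(S(8) = 0) = C(8,4) / 4^4
= 70 / 256
= 0.2734

0.2734


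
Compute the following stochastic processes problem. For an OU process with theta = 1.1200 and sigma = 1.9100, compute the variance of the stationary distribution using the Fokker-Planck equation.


Stationary variance = sigma^2 / (2*theta)
= 1.9100^2 / (2*1.1200)
= 3.6481 / 2.2400
= 1.6286

1.6286


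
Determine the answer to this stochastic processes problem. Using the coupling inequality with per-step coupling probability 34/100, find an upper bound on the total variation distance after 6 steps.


TV distance bound <= (1-delta)^n
= (1 - 0.3400)^6
= 0.6600^6
= 0.0827

0.0827


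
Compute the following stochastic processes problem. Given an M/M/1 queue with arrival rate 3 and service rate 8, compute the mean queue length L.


rho = 3/8 = 0.3750
L = rho/(1-rho)
= 0.3750/0.6250
= 0.6000

0.6000


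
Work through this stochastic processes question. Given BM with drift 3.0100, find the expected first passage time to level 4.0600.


Expected first passage time = a/mu
= 4.0600/3.0100
= 1.3488

1.3488


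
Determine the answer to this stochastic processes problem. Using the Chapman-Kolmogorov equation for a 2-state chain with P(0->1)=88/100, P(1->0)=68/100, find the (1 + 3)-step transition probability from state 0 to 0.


P^4 = P^1 * P^3
Computing via matrix multiplication of the transition matrix.
Entry (0,0) of P^4 = 0.4914

0.4914


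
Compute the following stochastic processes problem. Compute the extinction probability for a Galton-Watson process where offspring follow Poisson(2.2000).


Since mu = 2.2000 > 1, extinction prob q < 1.
Solve s = exp(mu*(s-1)) iteratively.
q = 0.1563

0.1563


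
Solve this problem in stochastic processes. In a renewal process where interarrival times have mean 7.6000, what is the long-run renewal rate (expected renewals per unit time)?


Long-run renewal rate = 1/E(X)
= 1/7.6000
= 0.1316

0.1316


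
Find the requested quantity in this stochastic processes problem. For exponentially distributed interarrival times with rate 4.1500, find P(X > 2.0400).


P(X > t) = exp(-lambda * t)
= exp(-4.1500 * 2.0400)
= exp(-8.4660) = 2.1051e-04

2.1051e-04


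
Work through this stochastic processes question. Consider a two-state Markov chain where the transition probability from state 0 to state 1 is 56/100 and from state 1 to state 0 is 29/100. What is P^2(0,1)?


Computing P^2 by matrix multiplication.
P = [[0.4400, 0.5600], [0.2900, 0.7100]]
After raising P to the power 2:
P^2(0,1) = 0.6440

0.6440


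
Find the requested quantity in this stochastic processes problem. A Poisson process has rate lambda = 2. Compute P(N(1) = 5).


P(N(t)=k) = (lambda*t)^k * exp(-lambda*t) / k!
lambda*t = 2
= 2^5 * exp(-2) / 5!
= 32 * 0.1353 / 120
= 0.0361

0.0361


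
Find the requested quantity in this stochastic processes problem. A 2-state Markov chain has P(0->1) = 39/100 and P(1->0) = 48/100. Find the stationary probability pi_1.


Stationary distribution: pi_0 = p10/(p01+p10), pi_1 = p01/(p01+p10)
p01 = 0.3900, p10 = 0.4800
pi_1 = 0.4483

0.4483


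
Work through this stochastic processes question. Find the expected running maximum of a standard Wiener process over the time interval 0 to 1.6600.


E(max B(s)) = sqrt(2t/pi)
= sqrt(2*1.6600/pi)
= sqrt(1.0568)
= 1.0280

1.0280


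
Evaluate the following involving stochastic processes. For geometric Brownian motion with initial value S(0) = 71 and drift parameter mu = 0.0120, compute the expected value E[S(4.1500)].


E[S(t)] = S(0) * exp(mu * t)
= 71 * exp(0.0120 * 4.1500)
= 71 * 1.0511
= 74.6253

74.6253


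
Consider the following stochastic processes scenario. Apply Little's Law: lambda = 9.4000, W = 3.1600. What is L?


Little's Law: L = lambda * W
= 9.4000 * 3.1600
= 29.7040

29.7040


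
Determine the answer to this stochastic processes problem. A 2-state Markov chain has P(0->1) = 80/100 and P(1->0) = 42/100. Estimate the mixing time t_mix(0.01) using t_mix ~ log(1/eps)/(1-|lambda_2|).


lambda_2 = |1 - p01 - p10| = |1 - 0.8000 - 0.4200| = 0.2200
t_mix ~ log(1/eps)/(1 - |lambda_2|)
= log(100)/(1 - 0.2200) = 4.6052/0.7800
= 5.9041

5.9041


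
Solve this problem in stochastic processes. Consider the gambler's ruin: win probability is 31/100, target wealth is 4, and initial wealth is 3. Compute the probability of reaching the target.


Gambler's ruin formula:
r = q/p = 0.6900/0.3100 = 2.2258
P(win) = (1 - r^i)/(1 - r^N)
= (1 - 2.2258^3)/(1 - 2.2258^4)
= 0.4259

0.4259


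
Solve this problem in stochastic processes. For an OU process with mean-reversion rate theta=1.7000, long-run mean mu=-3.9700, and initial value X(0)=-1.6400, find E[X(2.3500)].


E[X(t)] = mu + (X(0) - mu)*exp(-theta*t)
= -3.9700 + (-1.6400 - -3.9700)*exp(-1.7000*2.3500)
= -3.9700 + 2.3300 * 0.0184
= -3.9271

-3.9271


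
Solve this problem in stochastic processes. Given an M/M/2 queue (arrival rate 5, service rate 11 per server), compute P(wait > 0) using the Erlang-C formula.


a = lambda/mu = 0.4545
rho = a/c = 0.2273
Erlang-C formula applied:
C(c,a) = 0.0842

0.0842


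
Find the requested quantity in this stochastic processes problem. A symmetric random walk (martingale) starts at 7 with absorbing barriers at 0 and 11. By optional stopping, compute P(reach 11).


By optional stopping theorem: E(M at tau) = M(0) = 7
P(hit 11)*11 + P(hit 0)*0 = 7
P(hit 11) = (7 - 0)/(11 - 0) = 7/11 = 0.6364

0.6364


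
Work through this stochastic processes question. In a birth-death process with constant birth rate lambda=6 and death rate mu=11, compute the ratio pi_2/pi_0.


For birth-death process, pi_n/pi_0 = (lambda/mu)^n
= (6/11)^2
= 0.2975

0.2975


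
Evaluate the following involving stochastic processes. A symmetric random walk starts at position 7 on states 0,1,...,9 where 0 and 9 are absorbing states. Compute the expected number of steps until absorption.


For symmetric RW on 0,...,N with absorbing barriers, E(i) = i*(N-i)
E(7) = 7 * 2 = 14

14


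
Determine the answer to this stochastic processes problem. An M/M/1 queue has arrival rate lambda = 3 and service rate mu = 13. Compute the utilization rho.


rho = lambda/mu
= 3/13
= 0.2308

0.2308


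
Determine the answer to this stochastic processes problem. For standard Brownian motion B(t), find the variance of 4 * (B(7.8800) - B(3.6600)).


Var(alpha*(B(t)-B(s))) = alpha^2 * (t-s)
= 4^2 * (7.8800 - 3.6600)
= 16 * 4.2200
= 67.5200

67.5200


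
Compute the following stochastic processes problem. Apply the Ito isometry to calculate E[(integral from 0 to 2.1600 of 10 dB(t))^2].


By Ito isometry: E[(int f dB)^2] = int f^2 dt
= 10^2 * 2.1600
= 100 * 2.1600 = 216.0000

216.0000


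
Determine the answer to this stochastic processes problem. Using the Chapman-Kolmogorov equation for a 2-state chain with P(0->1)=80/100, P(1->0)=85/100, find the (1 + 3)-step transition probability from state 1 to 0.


P^4 = P^1 * P^3
Computing via matrix multiplication of the transition matrix.
Entry (1,0) of P^4 = 0.4232

0.4232


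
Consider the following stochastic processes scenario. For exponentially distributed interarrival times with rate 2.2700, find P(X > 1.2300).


P(X > t) = exp(-lambda * t)
= exp(-2.2700 * 1.2300)
= exp(-2.7921) = 0.0613

0.0613


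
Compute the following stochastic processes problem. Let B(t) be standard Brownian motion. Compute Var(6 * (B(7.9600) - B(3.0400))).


Var(alpha*(B(t)-B(s))) = alpha^2 * (t-s)
= 6^2 * (7.9600 - 3.0400)
= 36 * 4.9200
= 177.1200

177.1200


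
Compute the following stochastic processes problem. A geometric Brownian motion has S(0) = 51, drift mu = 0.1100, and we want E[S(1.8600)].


E[S(t)] = S(0) * exp(mu * t)
= 51 * exp(0.1100 * 1.8600)
= 51 * 1.2270
= 62.5787

62.5787


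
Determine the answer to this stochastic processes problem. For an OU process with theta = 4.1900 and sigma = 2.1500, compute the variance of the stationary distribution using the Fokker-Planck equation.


Stationary variance = sigma^2 / (2*theta)
= 2.1500^2 / (2*4.1900)
= 4.6225 / 8.3800
= 0.5516

0.5516


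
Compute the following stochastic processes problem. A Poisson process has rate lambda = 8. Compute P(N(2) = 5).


P(N(t)=k) = (lambda*t)^k * exp(-lambda*t) / k!
lambda*t = 16
= 16^5 * exp(-16) / 5!
= 1048576 * 1.1254e-07 / 120
= 9.8335e-04

9.8335e-04


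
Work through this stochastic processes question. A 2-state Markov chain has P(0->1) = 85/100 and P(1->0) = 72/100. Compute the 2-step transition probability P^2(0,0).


Computing P^2 by matrix multiplication.
P = [[0.1500, 0.8500], [0.7200, 0.2800]]
After raising P to the power 2:
P^2(0,0) = 0.6345

0.6345


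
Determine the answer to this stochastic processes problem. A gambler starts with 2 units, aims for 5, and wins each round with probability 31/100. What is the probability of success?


Gambler's ruin formula:
r = q/p = 0.6900/0.3100 = 2.2258
P(win) = (1 - r^i)/(1 - r^N)
= (1 - 2.2258^2)/(1 - 2.2258^5)
= 0.0737

0.0737


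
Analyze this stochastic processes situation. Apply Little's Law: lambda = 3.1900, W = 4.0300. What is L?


Little's Law: L = lambda * W
= 3.1900 * 4.0300
= 12.8557

12.8557


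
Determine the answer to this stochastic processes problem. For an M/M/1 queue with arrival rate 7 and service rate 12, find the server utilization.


rho = lambda/mu
= 7/12
= 0.5833

0.5833


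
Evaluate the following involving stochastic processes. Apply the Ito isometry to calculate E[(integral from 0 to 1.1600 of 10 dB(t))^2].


By Ito isometry: E[(int f dB)^2] = int f^2 dt
= 10^2 * 1.1600
= 100 * 1.1600 = 116.0000

116.0000


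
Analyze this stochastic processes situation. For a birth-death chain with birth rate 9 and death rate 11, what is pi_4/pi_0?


For birth-death process, pi_n/pi_0 = (lambda/mu)^n
= (9/11)^4
= 0.4481

0.4481


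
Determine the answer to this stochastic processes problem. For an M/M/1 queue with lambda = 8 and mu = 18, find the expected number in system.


rho = 8/18 = 0.4444
L = rho/(1-rho)
= 0.4444/0.5556
= 0.8000

0.8000


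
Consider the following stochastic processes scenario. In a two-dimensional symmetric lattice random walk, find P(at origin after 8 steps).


P = C(8,4)^2 / 4^8
= 70^2 / 65536
= 4900 / 65536
= 0.0748

0.0748


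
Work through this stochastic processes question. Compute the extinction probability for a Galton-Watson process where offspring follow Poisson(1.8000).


Since mu = 1.8000 > 1, extinction prob q < 1.
Solve s = exp(mu*(s-1)) iteratively.
q = 0.2676

0.2676


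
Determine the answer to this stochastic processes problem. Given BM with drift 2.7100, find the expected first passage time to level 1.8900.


Expected first passage time = a/mu
= 1.8900/2.7100
= 0.6974

0.6974


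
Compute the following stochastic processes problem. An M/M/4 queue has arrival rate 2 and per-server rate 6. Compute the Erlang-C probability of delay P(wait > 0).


a = lambda/mu = 0.3333
rho = a/c = 0.0833
Erlang-C formula applied:
C(c,a) = 4.0209e-04

4.0209e-04


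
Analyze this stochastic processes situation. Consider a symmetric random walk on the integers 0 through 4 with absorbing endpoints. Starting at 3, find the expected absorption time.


For symmetric RW on 0,...,N with absorbing barriers, E(i) = i*(N-i)
E(3) = 3 * 1 = 3

3


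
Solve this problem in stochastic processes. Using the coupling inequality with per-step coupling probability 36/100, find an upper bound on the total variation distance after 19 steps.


TV distance bound <= (1-delta)^n
= (1 - 0.3600)^19
= 0.6400^19
= 2.0769e-04

2.0769e-04


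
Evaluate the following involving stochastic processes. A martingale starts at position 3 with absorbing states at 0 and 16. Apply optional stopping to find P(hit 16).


By optional stopping theorem: E(M at tau) = M(0) = 3
P(hit 16)*16 + P(hit 0)*0 = 3
P(hit 16) = (3 - 0)/(16 - 0) = 3/16 = 0.1875

0.1875


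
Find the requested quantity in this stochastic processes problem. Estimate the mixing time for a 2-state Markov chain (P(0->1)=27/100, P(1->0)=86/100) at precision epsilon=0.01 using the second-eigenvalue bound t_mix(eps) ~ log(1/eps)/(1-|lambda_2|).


lambda_2 = |1 - p01 - p10| = |1 - 0.2700 - 0.8600| = 0.1300
t_mix ~ log(1/eps)/(1 - |lambda_2|)
= log(100)/(1 - 0.1300) = 4.6052/0.8700
= 5.2933

5.2933
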